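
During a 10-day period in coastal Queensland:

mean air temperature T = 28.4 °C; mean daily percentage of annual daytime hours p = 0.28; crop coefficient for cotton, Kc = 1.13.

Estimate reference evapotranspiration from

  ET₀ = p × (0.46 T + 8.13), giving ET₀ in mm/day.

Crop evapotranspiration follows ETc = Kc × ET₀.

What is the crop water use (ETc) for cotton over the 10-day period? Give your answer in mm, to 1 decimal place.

67.1 mm

ET₀ = 0.28 × (0.46 × 28.4 + 8.13) = 0.28 × 21.194 = 5.9343 mm/d
ETc = Kc × ET₀ = 1.13 × 5.9343 = 6.7058 mm/d
Over 10 days: 6.7058 × 10 = 67.058 mm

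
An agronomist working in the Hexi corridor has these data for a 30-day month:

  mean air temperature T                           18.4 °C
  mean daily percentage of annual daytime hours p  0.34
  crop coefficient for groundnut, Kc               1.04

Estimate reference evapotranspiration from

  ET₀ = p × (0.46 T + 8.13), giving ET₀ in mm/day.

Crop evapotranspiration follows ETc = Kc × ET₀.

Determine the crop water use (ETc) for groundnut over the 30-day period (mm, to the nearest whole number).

176 mm

ET₀ = 0.34 × (0.46 × 18.4 + 8.13) = 0.34 × 16.594 = 5.6420 mm/d
ETc = Kc × ET₀ = 1.04 × 5.6420 = 5.8677 mm/d
Over 30 days: 5.8677 × 30 = 176.031 mm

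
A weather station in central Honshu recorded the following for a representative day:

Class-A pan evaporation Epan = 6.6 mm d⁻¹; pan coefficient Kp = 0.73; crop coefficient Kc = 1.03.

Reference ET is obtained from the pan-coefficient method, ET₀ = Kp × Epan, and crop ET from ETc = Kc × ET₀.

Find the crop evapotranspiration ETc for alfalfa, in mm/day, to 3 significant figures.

4.96 mm/day

ET₀ = 0.73 × 6.6 = 4.8180 mm/d
ETc = Kc × ET₀ = 1.03 × 4.8180 = 4.9625 mm/d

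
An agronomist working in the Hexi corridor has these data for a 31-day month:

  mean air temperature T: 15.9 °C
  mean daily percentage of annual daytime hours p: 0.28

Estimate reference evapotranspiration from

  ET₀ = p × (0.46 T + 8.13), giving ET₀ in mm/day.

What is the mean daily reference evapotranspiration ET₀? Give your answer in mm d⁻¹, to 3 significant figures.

ET₀ = 0.28 × (0.46 × 15.9 + 8.13) = 0.28 × 15.444 = 4.3243 mm/d

4.32 mm d⁻¹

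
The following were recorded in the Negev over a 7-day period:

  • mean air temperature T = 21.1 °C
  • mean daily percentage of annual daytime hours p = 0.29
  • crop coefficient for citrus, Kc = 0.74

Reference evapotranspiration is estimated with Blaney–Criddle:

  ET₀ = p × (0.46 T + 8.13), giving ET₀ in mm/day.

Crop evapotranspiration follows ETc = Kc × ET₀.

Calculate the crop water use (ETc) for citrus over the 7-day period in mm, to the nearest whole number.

27 mm

ET₀ = 0.29 × (0.46 × 21.1 + 8.13) = 0.29 × 17.836 = 5.1724 mm/d
ETc = Kc × ET₀ = 0.74 × 5.1724 = 3.8276 mm/d
Over 7 days: 3.8276 × 7 = 26.793 mm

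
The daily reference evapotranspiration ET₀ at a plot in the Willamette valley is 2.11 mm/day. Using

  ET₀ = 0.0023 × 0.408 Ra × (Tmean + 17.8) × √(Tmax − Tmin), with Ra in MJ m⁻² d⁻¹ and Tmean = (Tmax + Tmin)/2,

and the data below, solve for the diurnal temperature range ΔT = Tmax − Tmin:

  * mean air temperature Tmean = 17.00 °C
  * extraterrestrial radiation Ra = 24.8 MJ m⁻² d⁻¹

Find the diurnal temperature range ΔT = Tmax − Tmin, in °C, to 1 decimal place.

√ΔT = ET₀ / [0.0023 × 0.408 × Ra × (Tmean+17.8)] = 2.11 / (0.0023 × 10.1184 × 34.80) = 2.6053
ΔT = 2.6053² = 6.788 °C

6.8 °C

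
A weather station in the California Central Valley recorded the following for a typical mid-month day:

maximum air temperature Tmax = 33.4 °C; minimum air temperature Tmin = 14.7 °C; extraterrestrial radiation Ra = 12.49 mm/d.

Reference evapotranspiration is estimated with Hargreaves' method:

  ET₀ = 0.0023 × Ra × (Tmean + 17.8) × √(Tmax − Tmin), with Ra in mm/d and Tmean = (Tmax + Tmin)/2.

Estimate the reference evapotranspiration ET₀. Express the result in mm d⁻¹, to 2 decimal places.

5.20 mm d⁻¹

Tmean = (33.4 + 14.7)/2 = 24.05 °C
ET₀ = 0.0023 × 12.49 × (24.05 + 17.8) × √18.7 = 0.0023 × 12.49 × 41.85 × 4.3243 = 5.1988 mm/d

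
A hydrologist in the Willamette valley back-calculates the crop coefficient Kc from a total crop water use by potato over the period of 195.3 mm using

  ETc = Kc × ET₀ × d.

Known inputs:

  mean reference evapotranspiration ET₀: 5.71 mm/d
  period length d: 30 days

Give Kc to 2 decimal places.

ETc = Kc × ET₀ × d  ⇒  Kc = ETc / (ET₀ × d)
Kc = 195.3 / (5.71 × 30) = 195.3 / 171.30 = 1.1401

1.14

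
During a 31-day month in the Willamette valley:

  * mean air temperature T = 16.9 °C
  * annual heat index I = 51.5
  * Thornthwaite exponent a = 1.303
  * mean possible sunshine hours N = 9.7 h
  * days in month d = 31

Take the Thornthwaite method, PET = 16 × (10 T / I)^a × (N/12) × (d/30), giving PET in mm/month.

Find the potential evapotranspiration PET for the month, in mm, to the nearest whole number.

10T/I = 10 × 16.9 / 51.5 = 3.2816
(10T/I)^a = 3.2816^1.303 = 4.7039
Uncorrected PET = 16 × 4.7039 = 75.262 mm
Correction = (N/12)(d/30) = (9.7/12)(31/30) = 0.8353
PET = 75.262 × 0.8353 = 62.866 mm/month

63 mm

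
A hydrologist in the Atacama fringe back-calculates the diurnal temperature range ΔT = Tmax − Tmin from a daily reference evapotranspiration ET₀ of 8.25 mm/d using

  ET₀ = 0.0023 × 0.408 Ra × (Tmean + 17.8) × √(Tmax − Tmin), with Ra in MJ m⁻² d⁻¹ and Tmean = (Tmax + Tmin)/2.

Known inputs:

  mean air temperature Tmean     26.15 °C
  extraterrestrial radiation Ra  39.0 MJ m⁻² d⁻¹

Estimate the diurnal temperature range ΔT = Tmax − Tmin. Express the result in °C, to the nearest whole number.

√ΔT = ET₀ / [0.0023 × 0.408 × Ra × (Tmean+17.8)] = 8.25 / (0.0023 × 15.9120 × 43.95) = 5.1291
ΔT = 5.1291² = 26.308 °C

26 °C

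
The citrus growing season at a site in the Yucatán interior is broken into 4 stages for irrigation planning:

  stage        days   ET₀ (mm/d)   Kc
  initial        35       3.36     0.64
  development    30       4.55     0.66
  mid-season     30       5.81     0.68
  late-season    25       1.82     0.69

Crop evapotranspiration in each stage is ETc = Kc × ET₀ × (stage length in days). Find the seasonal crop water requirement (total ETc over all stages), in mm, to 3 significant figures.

315 mm

initial: 0.64 × 3.36 × 35 = 75.26 mm
development: 0.66 × 4.55 × 30 = 90.09 mm
mid-season: 0.68 × 5.81 × 30 = 118.52 mm
late-season: 0.69 × 1.82 × 25 = 31.40 mm
Seasonal total = 315.27 mm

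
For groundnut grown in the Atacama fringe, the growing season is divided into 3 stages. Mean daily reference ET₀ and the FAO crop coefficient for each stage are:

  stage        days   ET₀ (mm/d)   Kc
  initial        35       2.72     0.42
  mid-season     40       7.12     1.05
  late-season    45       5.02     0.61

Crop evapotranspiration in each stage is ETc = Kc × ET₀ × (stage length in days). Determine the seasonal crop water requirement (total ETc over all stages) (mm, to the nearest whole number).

initial: 0.42 × 2.72 × 35 = 39.98 mm
mid-season: 1.05 × 7.12 × 40 = 299.04 mm
late-season: 0.61 × 5.02 × 45 = 137.80 mm
Seasonal total = 476.82 mm

477 mm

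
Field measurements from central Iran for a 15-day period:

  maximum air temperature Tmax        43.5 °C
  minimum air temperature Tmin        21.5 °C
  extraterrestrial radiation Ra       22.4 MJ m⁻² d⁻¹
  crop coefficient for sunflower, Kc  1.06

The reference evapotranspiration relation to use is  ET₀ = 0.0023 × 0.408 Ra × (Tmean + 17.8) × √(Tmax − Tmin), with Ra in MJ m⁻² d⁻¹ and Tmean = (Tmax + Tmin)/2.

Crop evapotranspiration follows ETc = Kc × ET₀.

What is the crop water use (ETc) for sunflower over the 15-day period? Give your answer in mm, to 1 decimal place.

Tmean = (43.5 + 21.5)/2 = 32.50 °C
0.408 Ra = 0.408 × 22.4 = 9.1392 mm/d equivalent
ET₀ = 0.0023 × 9.1392 × (32.50 + 17.8) × √22.0 = 0.0023 × 9.1392 × 50.30 × 4.6904 = 4.9592 mm/d
ETc = Kc × ET₀ = 1.06 × 4.9592 = 5.2568 mm/d
Over 15 days: 5.2568 × 15 = 78.852 mm

78.9 mm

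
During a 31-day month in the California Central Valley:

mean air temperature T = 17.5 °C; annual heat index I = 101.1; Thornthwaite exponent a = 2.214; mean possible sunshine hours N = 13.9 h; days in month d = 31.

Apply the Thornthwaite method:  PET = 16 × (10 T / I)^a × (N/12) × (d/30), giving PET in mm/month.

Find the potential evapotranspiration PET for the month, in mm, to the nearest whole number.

65 mm

10T/I = 10 × 17.5 / 101.1 = 1.7310
(10T/I)^a = 1.7310^2.214 = 3.3697
Uncorrected PET = 16 × 3.3697 = 53.915 mm
Correction = (N/12)(d/30) = (13.9/12)(31/30) = 1.1969
PET = 53.915 × 1.1969 = 64.531 mm/month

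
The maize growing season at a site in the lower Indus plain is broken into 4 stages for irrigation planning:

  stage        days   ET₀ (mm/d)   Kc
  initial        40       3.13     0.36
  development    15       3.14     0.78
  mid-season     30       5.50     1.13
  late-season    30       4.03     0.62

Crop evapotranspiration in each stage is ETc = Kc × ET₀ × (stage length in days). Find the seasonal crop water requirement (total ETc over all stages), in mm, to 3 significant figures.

initial: 0.36 × 3.13 × 40 = 45.07 mm
development: 0.78 × 3.14 × 15 = 36.74 mm
mid-season: 1.13 × 5.50 × 30 = 186.45 mm
late-season: 0.62 × 4.03 × 30 = 74.96 mm
Seasonal total = 343.22 mm

343 mm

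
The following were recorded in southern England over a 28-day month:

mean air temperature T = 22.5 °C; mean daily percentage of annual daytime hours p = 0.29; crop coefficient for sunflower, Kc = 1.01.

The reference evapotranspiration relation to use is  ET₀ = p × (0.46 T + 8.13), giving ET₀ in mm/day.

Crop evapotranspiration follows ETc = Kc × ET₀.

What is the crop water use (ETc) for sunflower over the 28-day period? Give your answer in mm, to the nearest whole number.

152 mm

ET₀ = 0.29 × (0.46 × 22.5 + 8.13) = 0.29 × 18.480 = 5.3592 mm/d
ETc = Kc × ET₀ = 1.01 × 5.3592 = 5.4128 mm/d
Over 28 days: 5.4128 × 28 = 151.558 mm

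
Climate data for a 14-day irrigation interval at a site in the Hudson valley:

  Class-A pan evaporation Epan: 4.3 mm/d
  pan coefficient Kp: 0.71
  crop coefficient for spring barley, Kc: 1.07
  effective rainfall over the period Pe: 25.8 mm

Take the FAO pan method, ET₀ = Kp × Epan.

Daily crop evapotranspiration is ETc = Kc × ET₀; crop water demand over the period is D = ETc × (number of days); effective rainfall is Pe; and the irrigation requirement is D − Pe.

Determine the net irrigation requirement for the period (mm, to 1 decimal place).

ET₀ = 0.71 × 4.3 = 3.0530 mm/d
ETc = Kc × ET₀ = 1.07 × 3.0530 = 3.2667 mm/d
Crop demand D = ETc × 14 d = 3.2667 × 14 = 45.734 mm
D − Pe = 45.734 − 25.8 = 19.934 mm

19.9 mm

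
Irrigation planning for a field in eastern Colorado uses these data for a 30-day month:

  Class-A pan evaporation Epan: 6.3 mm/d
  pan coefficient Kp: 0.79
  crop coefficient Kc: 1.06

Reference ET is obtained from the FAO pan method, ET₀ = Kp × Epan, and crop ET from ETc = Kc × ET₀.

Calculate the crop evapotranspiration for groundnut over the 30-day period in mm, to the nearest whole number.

ET₀ = 0.79 × 6.3 = 4.9770 mm/d
ETc = Kc × ET₀ = 1.06 × 4.9770 = 5.2756 mm/d
Over 30 days: 5.2756 × 30 = 158.268 mm

158 mm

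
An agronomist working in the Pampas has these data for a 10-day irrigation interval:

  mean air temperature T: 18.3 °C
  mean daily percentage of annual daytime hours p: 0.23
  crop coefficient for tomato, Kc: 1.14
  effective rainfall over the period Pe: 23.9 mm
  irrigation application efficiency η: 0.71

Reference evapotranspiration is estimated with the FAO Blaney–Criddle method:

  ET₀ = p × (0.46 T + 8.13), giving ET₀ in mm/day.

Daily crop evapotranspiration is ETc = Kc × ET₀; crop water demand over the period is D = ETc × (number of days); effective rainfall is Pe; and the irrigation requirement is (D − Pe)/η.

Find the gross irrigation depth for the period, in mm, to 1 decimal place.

27.4 mm

ET₀ = 0.23 × (0.46 × 18.3 + 8.13) = 0.23 × 16.548 = 3.8060 mm/d
ETc = Kc × ET₀ = 1.14 × 3.8060 = 4.3388 mm/d
Crop demand D = ETc × 10 d = 4.3388 × 10 = 43.388 mm
D − Pe = 43.388 − 23.9 = 19.488 mm
Gross irrigation = 19.488 / 0.71 = 27.448 mm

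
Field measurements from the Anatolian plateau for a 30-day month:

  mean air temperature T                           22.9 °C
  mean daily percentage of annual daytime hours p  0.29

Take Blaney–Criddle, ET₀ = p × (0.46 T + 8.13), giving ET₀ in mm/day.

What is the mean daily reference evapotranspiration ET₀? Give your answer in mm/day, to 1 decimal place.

5.4 mm/day

ET₀ = 0.29 × (0.46 × 22.9 + 8.13) = 0.29 × 18.664 = 5.4126 mm/d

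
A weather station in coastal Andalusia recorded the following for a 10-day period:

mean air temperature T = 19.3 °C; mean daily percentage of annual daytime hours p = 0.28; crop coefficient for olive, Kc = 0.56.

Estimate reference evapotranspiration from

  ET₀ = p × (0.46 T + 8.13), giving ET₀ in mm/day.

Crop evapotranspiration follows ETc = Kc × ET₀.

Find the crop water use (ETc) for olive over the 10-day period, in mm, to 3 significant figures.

ET₀ = 0.28 × (0.46 × 19.3 + 8.13) = 0.28 × 17.008 = 4.7622 mm/d
ETc = Kc × ET₀ = 0.56 × 4.7622 = 2.6668 mm/d
Over 10 days: 2.6668 × 10 = 26.668 mm

26.7 mm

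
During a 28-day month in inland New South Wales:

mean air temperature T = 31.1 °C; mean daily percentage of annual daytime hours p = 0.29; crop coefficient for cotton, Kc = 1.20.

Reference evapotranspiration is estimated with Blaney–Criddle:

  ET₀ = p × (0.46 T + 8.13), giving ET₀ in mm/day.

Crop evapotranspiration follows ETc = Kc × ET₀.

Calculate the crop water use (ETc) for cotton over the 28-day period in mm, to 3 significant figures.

219 mm

ET₀ = 0.29 × (0.46 × 31.1 + 8.13) = 0.29 × 22.436 = 6.5064 mm/d
ETc = Kc × ET₀ = 1.20 × 6.5064 = 7.8077 mm/d
Over 28 days: 7.8077 × 28 = 218.616 mm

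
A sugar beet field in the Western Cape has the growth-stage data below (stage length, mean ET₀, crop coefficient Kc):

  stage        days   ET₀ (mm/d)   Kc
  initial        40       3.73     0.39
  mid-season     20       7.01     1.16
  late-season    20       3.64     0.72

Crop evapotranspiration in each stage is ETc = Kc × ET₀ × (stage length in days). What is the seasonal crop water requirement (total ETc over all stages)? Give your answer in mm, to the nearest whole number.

initial: 0.39 × 3.73 × 40 = 58.19 mm
mid-season: 1.16 × 7.01 × 20 = 162.63 mm
late-season: 0.72 × 3.64 × 20 = 52.42 mm
Seasonal total = 273.24 mm

273 mm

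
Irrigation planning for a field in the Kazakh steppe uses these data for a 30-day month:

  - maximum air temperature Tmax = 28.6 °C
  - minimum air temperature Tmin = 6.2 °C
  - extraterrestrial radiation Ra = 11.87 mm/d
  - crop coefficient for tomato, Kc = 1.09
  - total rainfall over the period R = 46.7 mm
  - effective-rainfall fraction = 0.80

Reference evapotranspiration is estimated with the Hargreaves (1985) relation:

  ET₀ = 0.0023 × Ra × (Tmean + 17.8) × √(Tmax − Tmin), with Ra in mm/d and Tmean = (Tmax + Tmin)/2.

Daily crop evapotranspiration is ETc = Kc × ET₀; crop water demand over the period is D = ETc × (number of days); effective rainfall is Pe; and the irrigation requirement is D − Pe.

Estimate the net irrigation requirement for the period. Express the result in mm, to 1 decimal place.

111.4 mm

Tmean = (28.6 + 6.2)/2 = 17.40 °C
ET₀ = 0.0023 × 11.87 × (17.40 + 17.8) × √22.4 = 0.0023 × 11.87 × 35.20 × 4.7329 = 4.5483 mm/d
ETc = Kc × ET₀ = 1.09 × 4.5483 = 4.9576 mm/d
Crop demand D = ETc × 30 d = 4.9576 × 30 = 148.728 mm
Pe = 0.80 × 46.7 = 37.360 mm
D − Pe = 148.728 − 37.360 = 111.368 mm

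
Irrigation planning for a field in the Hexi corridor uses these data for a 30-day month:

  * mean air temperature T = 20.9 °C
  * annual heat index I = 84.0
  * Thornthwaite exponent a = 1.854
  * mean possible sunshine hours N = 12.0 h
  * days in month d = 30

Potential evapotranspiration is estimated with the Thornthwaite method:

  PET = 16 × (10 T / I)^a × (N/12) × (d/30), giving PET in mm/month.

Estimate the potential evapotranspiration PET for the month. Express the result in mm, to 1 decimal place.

10T/I = 10 × 20.9 / 84.0 = 2.4881
(10T/I)^a = 2.4881^1.854 = 5.4192
Uncorrected PET = 16 × 5.4192 = 86.707 mm
Correction = (N/12)(d/30) = (12.0/12)(30/30) = 1.0000
PET = 86.707 × 1.0000 = 86.707 mm/month

86.7 mm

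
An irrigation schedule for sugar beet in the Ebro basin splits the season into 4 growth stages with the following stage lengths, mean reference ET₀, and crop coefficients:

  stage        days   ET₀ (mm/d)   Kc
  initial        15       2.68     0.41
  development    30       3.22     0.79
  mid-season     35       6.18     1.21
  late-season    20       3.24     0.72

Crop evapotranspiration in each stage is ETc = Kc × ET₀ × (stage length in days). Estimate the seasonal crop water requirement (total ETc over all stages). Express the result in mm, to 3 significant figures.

401 mm

initial: 0.41 × 2.68 × 15 = 16.48 mm
development: 0.79 × 3.22 × 30 = 76.31 mm
mid-season: 1.21 × 6.18 × 35 = 261.72 mm
late-season: 0.72 × 3.24 × 20 = 46.66 mm
Seasonal total = 401.17 mm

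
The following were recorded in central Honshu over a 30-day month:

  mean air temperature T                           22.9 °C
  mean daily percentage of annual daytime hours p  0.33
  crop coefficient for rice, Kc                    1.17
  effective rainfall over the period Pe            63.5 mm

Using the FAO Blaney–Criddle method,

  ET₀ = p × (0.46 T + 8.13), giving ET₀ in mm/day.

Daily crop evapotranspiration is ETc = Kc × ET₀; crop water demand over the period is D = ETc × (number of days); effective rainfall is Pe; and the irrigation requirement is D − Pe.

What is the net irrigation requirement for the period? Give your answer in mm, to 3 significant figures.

153 mm

ET₀ = 0.33 × (0.46 × 22.9 + 8.13) = 0.33 × 18.664 = 6.1591 mm/d
ETc = Kc × ET₀ = 1.17 × 6.1591 = 7.2061 mm/d
Crop demand D = ETc × 30 d = 7.2061 × 30 = 216.183 mm
D − Pe = 216.183 − 63.5 = 152.683 mm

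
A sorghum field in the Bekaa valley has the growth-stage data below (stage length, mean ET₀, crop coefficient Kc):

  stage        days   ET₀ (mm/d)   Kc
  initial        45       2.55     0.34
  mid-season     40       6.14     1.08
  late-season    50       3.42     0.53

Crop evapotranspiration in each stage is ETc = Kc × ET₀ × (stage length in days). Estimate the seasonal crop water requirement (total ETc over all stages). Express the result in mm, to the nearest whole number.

395 mm

initial: 0.34 × 2.55 × 45 = 39.02 mm
mid-season: 1.08 × 6.14 × 40 = 265.25 mm
late-season: 0.53 × 3.42 × 50 = 90.63 mm
Seasonal total = 394.90 mm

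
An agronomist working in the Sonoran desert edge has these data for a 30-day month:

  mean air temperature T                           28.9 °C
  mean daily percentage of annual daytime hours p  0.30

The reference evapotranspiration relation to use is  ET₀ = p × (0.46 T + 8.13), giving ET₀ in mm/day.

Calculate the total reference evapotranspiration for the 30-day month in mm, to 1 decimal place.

ET₀ = 0.30 × (0.46 × 28.9 + 8.13) = 0.30 × 21.424 = 6.4272 mm/d
Monthly total = 6.4272 × 30 = 192.816 mm

192.8 mm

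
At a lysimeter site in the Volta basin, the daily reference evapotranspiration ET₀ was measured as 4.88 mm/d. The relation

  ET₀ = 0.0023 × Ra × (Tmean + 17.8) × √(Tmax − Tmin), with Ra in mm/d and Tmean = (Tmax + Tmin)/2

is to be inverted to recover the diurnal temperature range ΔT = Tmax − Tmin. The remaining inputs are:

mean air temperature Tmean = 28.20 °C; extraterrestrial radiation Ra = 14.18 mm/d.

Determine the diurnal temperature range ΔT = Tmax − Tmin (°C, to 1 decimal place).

10.6 °C

√ΔT = ET₀ / [0.0023 × Ra × (Tmean+17.8)] = 4.88 / (0.0023 × 14.18 × 46.00) = 3.2528
ΔT = 3.2528² = 10.581 °C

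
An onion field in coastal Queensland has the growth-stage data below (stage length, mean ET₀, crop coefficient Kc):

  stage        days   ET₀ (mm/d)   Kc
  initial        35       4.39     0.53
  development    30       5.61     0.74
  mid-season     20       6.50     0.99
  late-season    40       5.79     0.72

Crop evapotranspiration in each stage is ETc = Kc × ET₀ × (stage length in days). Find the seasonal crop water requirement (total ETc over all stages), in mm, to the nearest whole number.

initial: 0.53 × 4.39 × 35 = 81.43 mm
development: 0.74 × 5.61 × 30 = 124.54 mm
mid-season: 0.99 × 6.50 × 20 = 128.70 mm
late-season: 0.72 × 5.79 × 40 = 166.75 mm
Seasonal total = 501.42 mm

501 mm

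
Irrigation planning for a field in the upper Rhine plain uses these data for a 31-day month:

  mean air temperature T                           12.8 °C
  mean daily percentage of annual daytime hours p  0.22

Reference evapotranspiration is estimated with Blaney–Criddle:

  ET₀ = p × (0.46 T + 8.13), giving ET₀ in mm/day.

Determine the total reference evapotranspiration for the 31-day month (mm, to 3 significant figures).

ET₀ = 0.22 × (0.46 × 12.8 + 8.13) = 0.22 × 14.018 = 3.0840 mm/d
Monthly total = 3.0840 × 31 = 95.604 mm

95.6 mm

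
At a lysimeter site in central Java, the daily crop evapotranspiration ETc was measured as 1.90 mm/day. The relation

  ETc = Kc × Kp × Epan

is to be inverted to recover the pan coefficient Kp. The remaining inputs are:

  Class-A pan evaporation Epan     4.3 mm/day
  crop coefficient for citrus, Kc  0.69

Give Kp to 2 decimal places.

0.64

ETc = Kc × Kp × Epan  ⇒  Kp = ETc / (Kc × Epan)
Kp = 1.90 / (0.69 × 4.3) = 1.90 / 2.967 = 0.6404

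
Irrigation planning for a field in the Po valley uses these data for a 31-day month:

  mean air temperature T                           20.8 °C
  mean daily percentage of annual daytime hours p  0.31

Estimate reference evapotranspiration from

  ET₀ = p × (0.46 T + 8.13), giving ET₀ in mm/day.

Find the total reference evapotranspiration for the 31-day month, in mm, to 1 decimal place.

ET₀ = 0.31 × (0.46 × 20.8 + 8.13) = 0.31 × 17.698 = 5.4864 mm/d
Monthly total = 5.4864 × 31 = 170.078 mm

170.1 mm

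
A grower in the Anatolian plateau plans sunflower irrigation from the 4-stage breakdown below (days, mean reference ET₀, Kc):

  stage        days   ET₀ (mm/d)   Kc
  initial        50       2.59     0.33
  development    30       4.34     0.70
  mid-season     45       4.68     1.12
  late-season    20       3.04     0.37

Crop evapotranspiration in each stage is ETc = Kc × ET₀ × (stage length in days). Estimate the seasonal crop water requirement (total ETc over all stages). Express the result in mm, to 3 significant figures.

initial: 0.33 × 2.59 × 50 = 42.74 mm
development: 0.70 × 4.34 × 30 = 91.14 mm
mid-season: 1.12 × 4.68 × 45 = 235.87 mm
late-season: 0.37 × 3.04 × 20 = 22.50 mm
Seasonal total = 392.25 mm

392 mm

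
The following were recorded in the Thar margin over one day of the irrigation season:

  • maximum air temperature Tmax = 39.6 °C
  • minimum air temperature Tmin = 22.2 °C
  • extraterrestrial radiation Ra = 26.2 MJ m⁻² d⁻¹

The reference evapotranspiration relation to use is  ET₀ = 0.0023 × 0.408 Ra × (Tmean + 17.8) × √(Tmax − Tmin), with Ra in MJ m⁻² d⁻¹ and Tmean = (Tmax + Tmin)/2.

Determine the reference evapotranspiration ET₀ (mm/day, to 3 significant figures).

Tmean = (39.6 + 22.2)/2 = 30.90 °C
0.408 Ra = 0.408 × 26.2 = 10.6896 mm/d equivalent
ET₀ = 0.0023 × 10.6896 × (30.90 + 17.8) × √17.4 = 0.0023 × 10.6896 × 48.70 × 4.1713 = 4.9945 mm/d

4.99 mm/day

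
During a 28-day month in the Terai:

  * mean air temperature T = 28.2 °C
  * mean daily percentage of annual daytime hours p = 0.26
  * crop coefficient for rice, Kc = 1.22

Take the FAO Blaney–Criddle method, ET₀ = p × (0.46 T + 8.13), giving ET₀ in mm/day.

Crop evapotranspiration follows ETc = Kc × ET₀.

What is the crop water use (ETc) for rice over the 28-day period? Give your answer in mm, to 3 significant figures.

ET₀ = 0.26 × (0.46 × 28.2 + 8.13) = 0.26 × 21.102 = 5.4865 mm/d
ETc = Kc × ET₀ = 1.22 × 5.4865 = 6.6935 mm/d
Over 28 days: 6.6935 × 28 = 187.418 mm

187 mm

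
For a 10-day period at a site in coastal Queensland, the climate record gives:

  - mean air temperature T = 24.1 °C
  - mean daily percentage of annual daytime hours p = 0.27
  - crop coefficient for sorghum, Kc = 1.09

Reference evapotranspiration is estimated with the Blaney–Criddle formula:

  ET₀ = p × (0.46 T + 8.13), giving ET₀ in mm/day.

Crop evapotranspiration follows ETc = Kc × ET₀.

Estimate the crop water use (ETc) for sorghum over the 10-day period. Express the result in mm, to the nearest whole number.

57 mm

ET₀ = 0.27 × (0.46 × 24.1 + 8.13) = 0.27 × 19.216 = 5.1883 mm/d
ETc = Kc × ET₀ = 1.09 × 5.1883 = 5.6552 mm/d
Over 10 days: 5.6552 × 10 = 56.552 mm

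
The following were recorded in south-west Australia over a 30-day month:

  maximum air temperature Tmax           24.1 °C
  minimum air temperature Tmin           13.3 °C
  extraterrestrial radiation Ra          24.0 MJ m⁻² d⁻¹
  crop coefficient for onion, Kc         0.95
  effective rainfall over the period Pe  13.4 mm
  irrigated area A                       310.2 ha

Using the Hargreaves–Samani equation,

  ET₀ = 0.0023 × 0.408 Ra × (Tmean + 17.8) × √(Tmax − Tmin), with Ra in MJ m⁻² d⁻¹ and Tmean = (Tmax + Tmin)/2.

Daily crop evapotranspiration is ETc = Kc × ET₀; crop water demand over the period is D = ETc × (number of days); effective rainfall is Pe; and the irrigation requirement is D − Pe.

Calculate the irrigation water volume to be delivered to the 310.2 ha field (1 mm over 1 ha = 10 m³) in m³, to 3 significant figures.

Tmean = (24.1 + 13.3)/2 = 18.70 °C
0.408 Ra = 0.408 × 24.0 = 9.7920 mm/d equivalent
ET₀ = 0.0023 × 9.7920 × (18.70 + 17.8) × √10.8 = 0.0023 × 9.7920 × 36.50 × 3.2863 = 2.7015 mm/d
ETc = Kc × ET₀ = 0.95 × 2.7015 = 2.5664 mm/d
Crop demand D = ETc × 30 d = 2.5664 × 30 = 76.992 mm
D − Pe = 76.992 − 13.4 = 63.592 mm
Volume = 63.592 mm × 310.2 ha × 10 = 197262.4 m³

197000 m³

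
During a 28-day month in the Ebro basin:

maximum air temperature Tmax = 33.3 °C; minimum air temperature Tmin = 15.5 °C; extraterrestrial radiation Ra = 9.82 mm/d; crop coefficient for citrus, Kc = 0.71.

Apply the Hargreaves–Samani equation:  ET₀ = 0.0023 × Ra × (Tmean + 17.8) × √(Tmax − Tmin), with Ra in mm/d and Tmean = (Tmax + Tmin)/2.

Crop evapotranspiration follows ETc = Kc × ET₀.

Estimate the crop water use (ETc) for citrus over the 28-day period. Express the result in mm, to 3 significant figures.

Tmean = (33.3 + 15.5)/2 = 24.40 °C
ET₀ = 0.0023 × 9.82 × (24.40 + 17.8) × √17.8 = 0.0023 × 9.82 × 42.20 × 4.2190 = 4.0213 mm/d
ETc = Kc × ET₀ = 0.71 × 4.0213 = 2.8551 mm/d
Over 28 days: 2.8551 × 28 = 79.943 mm

79.9 mm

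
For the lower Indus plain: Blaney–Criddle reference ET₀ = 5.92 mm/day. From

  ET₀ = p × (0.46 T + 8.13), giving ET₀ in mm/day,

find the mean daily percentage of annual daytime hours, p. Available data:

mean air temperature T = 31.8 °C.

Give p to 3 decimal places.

0.260

p = ET₀ / (0.46 T + 8.13) = 5.92 / (0.46 × 31.8 + 8.13) = 5.92 / 22.758 = 0.2601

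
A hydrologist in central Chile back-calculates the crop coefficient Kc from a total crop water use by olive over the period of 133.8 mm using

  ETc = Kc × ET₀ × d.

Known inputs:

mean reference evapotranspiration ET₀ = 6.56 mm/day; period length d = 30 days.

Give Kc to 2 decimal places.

0.68

ETc = Kc × ET₀ × d  ⇒  Kc = ETc / (ET₀ × d)
Kc = 133.8 / (6.56 × 30) = 133.8 / 196.80 = 0.6799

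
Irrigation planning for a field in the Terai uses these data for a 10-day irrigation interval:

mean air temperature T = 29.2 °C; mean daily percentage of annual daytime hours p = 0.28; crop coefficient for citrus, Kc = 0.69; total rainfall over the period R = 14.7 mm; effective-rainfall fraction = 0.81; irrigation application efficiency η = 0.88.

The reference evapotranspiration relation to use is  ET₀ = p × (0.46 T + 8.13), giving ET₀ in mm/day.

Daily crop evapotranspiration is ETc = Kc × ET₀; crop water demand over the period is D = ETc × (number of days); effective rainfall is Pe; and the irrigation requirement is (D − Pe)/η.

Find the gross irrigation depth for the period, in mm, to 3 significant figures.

ET₀ = 0.28 × (0.46 × 29.2 + 8.13) = 0.28 × 21.562 = 6.0374 mm/d
ETc = Kc × ET₀ = 0.69 × 6.0374 = 4.1658 mm/d
Crop demand D = ETc × 10 d = 4.1658 × 10 = 41.658 mm
Pe = 0.81 × 14.7 = 11.907 mm
D − Pe = 41.658 − 11.907 = 29.751 mm
Gross irrigation = 29.751 / 0.88 = 33.808 mm

33.8 mm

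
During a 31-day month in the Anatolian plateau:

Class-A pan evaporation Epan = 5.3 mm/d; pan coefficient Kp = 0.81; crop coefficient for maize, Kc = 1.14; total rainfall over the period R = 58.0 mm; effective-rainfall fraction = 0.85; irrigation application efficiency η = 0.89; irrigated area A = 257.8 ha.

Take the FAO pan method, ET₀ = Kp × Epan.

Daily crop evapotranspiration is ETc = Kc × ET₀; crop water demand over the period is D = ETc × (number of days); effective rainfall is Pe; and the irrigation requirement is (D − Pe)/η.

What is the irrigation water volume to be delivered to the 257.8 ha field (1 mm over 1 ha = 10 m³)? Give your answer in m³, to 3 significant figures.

ET₀ = 0.81 × 5.3 = 4.2930 mm/d
ETc = Kc × ET₀ = 1.14 × 4.2930 = 4.8940 mm/d
Crop demand D = ETc × 31 d = 4.8940 × 31 = 151.714 mm
Pe = 0.85 × 58.0 = 49.300 mm
D − Pe = 151.714 − 49.300 = 102.414 mm
Gross irrigation = 102.414 / 0.89 = 115.072 mm
Volume = 115.072 mm × 257.8 ha × 10 = 296655.6 m³

297000 m³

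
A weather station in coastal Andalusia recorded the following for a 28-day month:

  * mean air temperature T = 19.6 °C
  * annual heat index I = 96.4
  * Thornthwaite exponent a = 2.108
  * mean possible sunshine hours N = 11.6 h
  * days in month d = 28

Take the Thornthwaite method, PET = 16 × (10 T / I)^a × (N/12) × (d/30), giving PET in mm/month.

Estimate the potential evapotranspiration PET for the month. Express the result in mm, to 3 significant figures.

10T/I = 10 × 19.6 / 96.4 = 2.0332
(10T/I)^a = 2.0332^2.108 = 4.4632
Uncorrected PET = 16 × 4.4632 = 71.411 mm
Correction = (N/12)(d/30) = (11.6/12)(28/30) = 0.9022
PET = 71.411 × 0.9022 = 64.427 mm/month

64.4 mm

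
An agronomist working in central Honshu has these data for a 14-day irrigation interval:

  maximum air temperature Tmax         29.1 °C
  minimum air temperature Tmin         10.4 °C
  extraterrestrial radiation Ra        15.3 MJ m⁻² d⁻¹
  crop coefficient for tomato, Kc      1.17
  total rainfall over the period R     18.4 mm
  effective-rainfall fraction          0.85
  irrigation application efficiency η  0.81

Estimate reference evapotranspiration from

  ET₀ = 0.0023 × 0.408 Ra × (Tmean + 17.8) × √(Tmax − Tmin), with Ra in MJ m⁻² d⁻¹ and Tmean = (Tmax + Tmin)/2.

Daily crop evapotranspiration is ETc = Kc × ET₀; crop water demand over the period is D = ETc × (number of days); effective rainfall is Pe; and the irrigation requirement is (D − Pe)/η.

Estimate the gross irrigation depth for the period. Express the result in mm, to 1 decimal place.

Tmean = (29.1 + 10.4)/2 = 19.75 °C
0.408 Ra = 0.408 × 15.3 = 6.2424 mm/d equivalent
ET₀ = 0.0023 × 6.2424 × (19.75 + 17.8) × √18.7 = 0.0023 × 6.2424 × 37.55 × 4.3243 = 2.3313 mm/d
ETc = Kc × ET₀ = 1.17 × 2.3313 = 2.7276 mm/d
Crop demand D = ETc × 14 d = 2.7276 × 14 = 38.186 mm
Pe = 0.85 × 18.4 = 15.640 mm
D − Pe = 38.186 − 15.640 = 22.546 mm
Gross irrigation = 22.546 / 0.81 = 27.835 mm

27.8 mm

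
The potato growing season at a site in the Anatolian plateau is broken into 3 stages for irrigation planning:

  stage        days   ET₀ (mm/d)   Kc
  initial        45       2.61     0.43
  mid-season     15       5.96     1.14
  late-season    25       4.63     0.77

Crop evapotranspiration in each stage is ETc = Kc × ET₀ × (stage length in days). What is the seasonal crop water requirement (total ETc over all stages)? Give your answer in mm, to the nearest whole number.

initial: 0.43 × 2.61 × 45 = 50.50 mm
mid-season: 1.14 × 5.96 × 15 = 101.92 mm
late-season: 0.77 × 4.63 × 25 = 89.13 mm
Seasonal total = 241.55 mm

242 mm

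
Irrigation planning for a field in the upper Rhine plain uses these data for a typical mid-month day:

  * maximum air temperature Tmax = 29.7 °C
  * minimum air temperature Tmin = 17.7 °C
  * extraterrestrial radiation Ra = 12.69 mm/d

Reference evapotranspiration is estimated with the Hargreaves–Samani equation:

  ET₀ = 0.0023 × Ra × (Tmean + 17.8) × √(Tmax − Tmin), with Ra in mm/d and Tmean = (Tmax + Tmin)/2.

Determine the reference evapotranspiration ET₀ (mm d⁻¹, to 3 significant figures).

Tmean = (29.7 + 17.7)/2 = 23.70 °C
ET₀ = 0.0023 × 12.69 × (23.70 + 17.8) × √12.0 = 0.0023 × 12.69 × 41.50 × 3.4641 = 4.1959 mm/d

4.20 mm d⁻¹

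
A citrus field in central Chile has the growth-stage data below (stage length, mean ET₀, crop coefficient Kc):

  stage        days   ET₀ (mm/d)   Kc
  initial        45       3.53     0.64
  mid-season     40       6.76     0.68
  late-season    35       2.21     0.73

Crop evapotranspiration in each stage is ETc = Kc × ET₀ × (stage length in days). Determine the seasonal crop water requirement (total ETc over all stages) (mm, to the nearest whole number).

initial: 0.64 × 3.53 × 45 = 101.66 mm
mid-season: 0.68 × 6.76 × 40 = 183.87 mm
late-season: 0.73 × 2.21 × 35 = 56.47 mm
Seasonal total = 342.00 mm

342 mm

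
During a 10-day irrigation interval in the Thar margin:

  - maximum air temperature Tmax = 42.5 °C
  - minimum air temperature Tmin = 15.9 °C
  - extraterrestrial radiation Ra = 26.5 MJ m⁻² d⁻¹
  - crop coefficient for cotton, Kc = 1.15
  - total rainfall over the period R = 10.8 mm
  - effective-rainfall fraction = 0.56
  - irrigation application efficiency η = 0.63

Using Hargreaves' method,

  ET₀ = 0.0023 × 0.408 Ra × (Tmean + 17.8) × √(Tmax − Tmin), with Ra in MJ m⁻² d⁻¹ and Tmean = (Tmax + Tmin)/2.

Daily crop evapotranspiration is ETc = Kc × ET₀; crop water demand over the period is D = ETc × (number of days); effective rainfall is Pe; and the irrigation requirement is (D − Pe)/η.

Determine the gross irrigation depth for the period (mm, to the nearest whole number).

Tmean = (42.5 + 15.9)/2 = 29.20 °C
0.408 Ra = 0.408 × 26.5 = 10.8120 mm/d equivalent
ET₀ = 0.0023 × 10.8120 × (29.20 + 17.8) × √26.6 = 0.0023 × 10.8120 × 47.00 × 5.1575 = 6.0280 mm/d
ETc = Kc × ET₀ = 1.15 × 6.0280 = 6.9322 mm/d
Crop demand D = ETc × 10 d = 6.9322 × 10 = 69.322 mm
Pe = 0.56 × 10.8 = 6.048 mm
D − Pe = 69.322 − 6.048 = 63.274 mm
Gross irrigation = 63.274 / 0.63 = 100.435 mm

100 mm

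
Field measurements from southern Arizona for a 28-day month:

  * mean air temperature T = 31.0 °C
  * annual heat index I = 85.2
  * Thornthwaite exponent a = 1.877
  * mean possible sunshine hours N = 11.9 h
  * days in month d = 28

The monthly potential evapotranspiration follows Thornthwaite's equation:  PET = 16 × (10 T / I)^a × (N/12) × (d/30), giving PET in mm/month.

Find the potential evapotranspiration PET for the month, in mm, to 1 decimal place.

10T/I = 10 × 31.0 / 85.2 = 3.6385
(10T/I)^a = 3.6385^1.877 = 11.2941
Uncorrected PET = 16 × 11.2941 = 180.706 mm
Correction = (N/12)(d/30) = (11.9/12)(28/30) = 0.9256
PET = 180.706 × 0.9256 = 167.261 mm/month

167.3 mm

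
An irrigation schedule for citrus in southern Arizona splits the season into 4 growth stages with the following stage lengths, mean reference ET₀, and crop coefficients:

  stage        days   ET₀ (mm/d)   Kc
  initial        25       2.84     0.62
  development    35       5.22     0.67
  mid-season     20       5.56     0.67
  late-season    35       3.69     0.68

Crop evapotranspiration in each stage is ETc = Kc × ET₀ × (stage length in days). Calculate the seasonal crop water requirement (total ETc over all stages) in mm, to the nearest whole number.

initial: 0.62 × 2.84 × 25 = 44.02 mm
development: 0.67 × 5.22 × 35 = 122.41 mm
mid-season: 0.67 × 5.56 × 20 = 74.50 mm
late-season: 0.68 × 3.69 × 35 = 87.82 mm
Seasonal total = 328.75 mm

329 mm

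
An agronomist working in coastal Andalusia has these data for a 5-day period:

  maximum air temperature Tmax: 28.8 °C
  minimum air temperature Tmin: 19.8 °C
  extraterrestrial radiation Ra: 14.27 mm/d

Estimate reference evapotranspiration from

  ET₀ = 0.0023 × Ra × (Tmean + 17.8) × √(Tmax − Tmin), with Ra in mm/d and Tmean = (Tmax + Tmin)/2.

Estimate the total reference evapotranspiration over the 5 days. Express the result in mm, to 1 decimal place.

20.7 mm

Tmean = (28.8 + 19.8)/2 = 24.30 °C
ET₀ = 0.0023 × 14.27 × (24.30 + 17.8) × √9.0 = 0.0023 × 14.27 × 42.10 × 3.0000 = 4.1453 mm/d
Over 5 days: 4.1453 × 5 = 20.727 mm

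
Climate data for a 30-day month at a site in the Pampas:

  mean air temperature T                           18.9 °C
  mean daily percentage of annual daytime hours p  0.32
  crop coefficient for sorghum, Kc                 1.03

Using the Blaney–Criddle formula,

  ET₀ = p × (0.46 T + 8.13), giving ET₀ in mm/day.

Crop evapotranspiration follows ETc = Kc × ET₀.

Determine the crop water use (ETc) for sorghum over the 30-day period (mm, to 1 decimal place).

166.4 mm

ET₀ = 0.32 × (0.46 × 18.9 + 8.13) = 0.32 × 16.824 = 5.3837 mm/d
ETc = Kc × ET₀ = 1.03 × 5.3837 = 5.5452 mm/d
Over 30 days: 5.5452 × 30 = 166.356 mm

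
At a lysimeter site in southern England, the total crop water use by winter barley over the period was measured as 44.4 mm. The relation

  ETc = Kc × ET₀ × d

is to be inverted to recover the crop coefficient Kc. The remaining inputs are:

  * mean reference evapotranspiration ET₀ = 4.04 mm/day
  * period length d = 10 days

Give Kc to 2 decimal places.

ETc = Kc × ET₀ × d  ⇒  Kc = ETc / (ET₀ × d)
Kc = 44.4 / (4.04 × 10) = 44.4 / 40.40 = 1.0990

1.10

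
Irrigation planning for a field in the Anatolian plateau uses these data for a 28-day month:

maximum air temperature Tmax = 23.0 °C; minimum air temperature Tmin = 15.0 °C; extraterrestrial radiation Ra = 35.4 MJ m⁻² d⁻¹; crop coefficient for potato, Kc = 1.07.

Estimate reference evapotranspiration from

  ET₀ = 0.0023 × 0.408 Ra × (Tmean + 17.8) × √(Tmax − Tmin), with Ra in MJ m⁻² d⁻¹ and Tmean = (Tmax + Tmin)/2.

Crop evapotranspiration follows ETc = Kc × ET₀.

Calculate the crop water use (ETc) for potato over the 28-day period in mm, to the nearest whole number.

Tmean = (23.0 + 15.0)/2 = 19.00 °C
0.408 Ra = 0.408 × 35.4 = 14.4432 mm/d equivalent
ET₀ = 0.0023 × 14.4432 × (19.00 + 17.8) × √8.0 = 0.0023 × 14.4432 × 36.80 × 2.8284 = 3.4576 mm/d
ETc = Kc × ET₀ = 1.07 × 3.4576 = 3.6996 mm/d
Over 28 days: 3.6996 × 28 = 103.589 mm

104 mm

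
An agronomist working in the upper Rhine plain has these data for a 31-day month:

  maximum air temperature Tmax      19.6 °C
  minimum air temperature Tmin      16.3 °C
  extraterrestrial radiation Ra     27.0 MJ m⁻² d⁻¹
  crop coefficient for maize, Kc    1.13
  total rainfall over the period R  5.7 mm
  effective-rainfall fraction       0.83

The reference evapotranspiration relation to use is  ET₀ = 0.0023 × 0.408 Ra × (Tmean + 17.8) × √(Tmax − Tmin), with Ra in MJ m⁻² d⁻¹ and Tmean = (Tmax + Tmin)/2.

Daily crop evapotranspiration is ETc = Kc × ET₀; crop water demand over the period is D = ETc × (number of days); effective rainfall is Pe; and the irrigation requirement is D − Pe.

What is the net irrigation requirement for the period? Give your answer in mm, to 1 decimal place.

52.9 mm

Tmean = (19.6 + 16.3)/2 = 17.95 °C
0.408 Ra = 0.408 × 27.0 = 11.0160 mm/d equivalent
ET₀ = 0.0023 × 11.0160 × (17.95 + 17.8) × √3.3 = 0.0023 × 11.0160 × 35.75 × 1.8166 = 1.6455 mm/d
ETc = Kc × ET₀ = 1.13 × 1.6455 = 1.8594 mm/d
Crop demand D = ETc × 31 d = 1.8594 × 31 = 57.641 mm
Pe = 0.83 × 5.7 = 4.731 mm
D − Pe = 57.641 − 4.731 = 52.910 mm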